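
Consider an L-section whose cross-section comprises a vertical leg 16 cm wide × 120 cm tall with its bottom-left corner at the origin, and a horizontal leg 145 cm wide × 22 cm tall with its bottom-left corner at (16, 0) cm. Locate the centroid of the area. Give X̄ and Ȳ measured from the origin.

Part | A | x̄ᵢ | ȳᵢ | A·x̄ᵢ | A·ȳᵢ
vertical leg | 1920.00 | 8.00 | 60.00 | 15360.00 | 115200.00
horizontal leg | 3190.00 | 88.50 | 11.00 | 282315.00 | 35090.00
Σ | 5110.00 |  |  | 297675.00 | 150290.00
X̄ = 297675.00 / 5110.00 = 58.25 cm
Ȳ = 150290.00 / 5110.00 = 29.41 cm

X̄ = 58.25 cm, Ȳ = 29.41 cm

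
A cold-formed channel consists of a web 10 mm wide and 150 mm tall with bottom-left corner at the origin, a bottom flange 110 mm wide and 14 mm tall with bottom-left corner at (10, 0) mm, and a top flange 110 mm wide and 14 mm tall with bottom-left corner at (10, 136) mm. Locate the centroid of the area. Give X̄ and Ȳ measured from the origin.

X̄ = 45.35 mm, Ȳ = 75.00 mm

web: A = 10 × 150 = 1500.00, centroid at (5.00, 75.00).
bottom flange: A = 110 × 14 = 1540.00, centroid at (65.00, 7.00).
top flange: A = 110 × 14 = 1540.00, centroid at (65.00, 143.00).
ΣA = 4580.00 mm²
ΣAX̄ = (1500.00)(5.00) + (1540.00)(65.00) + (1540.00)(65.00) = 207700.00 mm³
ΣAȲ = (1500.00)(75.00) + (1540.00)(7.00) + (1540.00)(143.00) = 343500.00 mm³
X̄ = 207700.00 / 4580.00 = 45.35 mm
Ȳ = 343500.00 / 4580.00 = 75.00 mm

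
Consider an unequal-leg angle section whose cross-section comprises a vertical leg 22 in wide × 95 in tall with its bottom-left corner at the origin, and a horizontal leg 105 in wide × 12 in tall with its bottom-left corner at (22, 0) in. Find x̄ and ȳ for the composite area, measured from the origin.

x̄ = 34.88 in, ȳ = 31.89 in

Part | A | x̄ᵢ | ȳᵢ | A·x̄ᵢ | A·ȳᵢ
vertical leg | 2090.00 | 11.00 | 47.50 | 22990.00 | 99275.00
horizontal leg | 1260.00 | 74.50 | 6.00 | 93870.00 | 7560.00
Σ | 3350.00 |  |  | 116860.00 | 106835.00
x̄ = 116860.00 / 3350.00 = 34.88 in
ȳ = 106835.00 / 3350.00 = 31.89 in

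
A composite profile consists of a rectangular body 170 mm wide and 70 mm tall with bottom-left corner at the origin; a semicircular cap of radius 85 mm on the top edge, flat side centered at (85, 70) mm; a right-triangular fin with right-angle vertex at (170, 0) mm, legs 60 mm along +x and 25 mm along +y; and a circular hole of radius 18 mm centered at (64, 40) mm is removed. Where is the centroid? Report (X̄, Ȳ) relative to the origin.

rectangular body: A = 170 × 70 = 11900.00, centroid at (85.00, 35.00).
semicircular top: A = ½π·85² = 11349.00, centroid at (85.00, 106.08).
triangular fin: A = ½·60·25 = 750.00, centroid at (190.00, 8.33).
hole: A = −π·18² = -1017.88, centroid at (64.00, 40.00).
ΣA = 22981.13 mm², ΣAX̄ = 2053521.23 mm³, ΣAȲ = 1585881.87 mm³.
X̄ = 2053521.23/22981.13 = 89.36 mm; Ȳ = 1585881.87/22981.13 = 69.01 mm.

X̄ = 89.36 mm, Ȳ = 69.01 mm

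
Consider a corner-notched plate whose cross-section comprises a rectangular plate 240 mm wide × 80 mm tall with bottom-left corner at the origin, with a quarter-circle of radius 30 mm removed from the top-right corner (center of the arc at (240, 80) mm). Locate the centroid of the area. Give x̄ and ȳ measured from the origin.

plate: A = 240 × 80 = 19200.00, centroid at (120.00, 40.00).
removed quarter-circle: A = −¼π·30² = -706.86, centroid at (227.27, 67.27).
ΣA = 18493.14 mm², ΣAx̄ = 2143354.00 mm³, ΣAȳ = 720451.33 mm³.
x̄ = 2143354.00/18493.14 = 115.90 mm; ȳ = 720451.33/18493.14 = 38.96 mm.

x̄ = 115.90 mm, ȳ = 38.96 mm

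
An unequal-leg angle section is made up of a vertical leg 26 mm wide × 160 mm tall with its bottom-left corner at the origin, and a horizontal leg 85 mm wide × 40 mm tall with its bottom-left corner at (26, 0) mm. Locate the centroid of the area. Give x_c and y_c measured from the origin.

Part | A | x̄ᵢ | ȳᵢ | A·x̄ᵢ | A·ȳᵢ
vertical leg | 4160.00 | 13.00 | 80.00 | 54080.00 | 332800.00
horizontal leg | 3400.00 | 68.50 | 20.00 | 232900.00 | 68000.00
Σ | 7560.00 |  |  | 286980.00 | 400800.00
x_c = 286980.00 / 7560.00 = 37.96 mm
y_c = 400800.00 / 7560.00 = 53.02 mm

x_c = 37.96 mm, y_c = 53.02 mm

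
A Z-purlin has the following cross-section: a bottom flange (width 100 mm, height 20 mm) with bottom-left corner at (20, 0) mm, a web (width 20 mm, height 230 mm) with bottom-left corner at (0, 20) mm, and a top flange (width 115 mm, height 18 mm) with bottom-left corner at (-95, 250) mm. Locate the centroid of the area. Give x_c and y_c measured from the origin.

x_c = 12.50 mm, y_c = 135.77 mm

bottom flange: A = 100 × 20 = 2000.00, centroid at (70.00, 10.00).
web: A = 20 × 230 = 4600.00, centroid at (10.00, 135.00).
top flange: A = 115 × 18 = 2070.00, centroid at (-37.50, 259.00).
ΣA = 8670.00 mm²
ΣAx_c = (2000.00)(70.00) + (4600.00)(10.00) + (2070.00)(-37.50) = 108375.00 mm³
ΣAy_c = (2000.00)(10.00) + (4600.00)(135.00) + (2070.00)(259.00) = 1177130.00 mm³
x_c = 108375.00 / 8670.00 = 12.50 mm
y_c = 1177130.00 / 8670.00 = 135.77 mm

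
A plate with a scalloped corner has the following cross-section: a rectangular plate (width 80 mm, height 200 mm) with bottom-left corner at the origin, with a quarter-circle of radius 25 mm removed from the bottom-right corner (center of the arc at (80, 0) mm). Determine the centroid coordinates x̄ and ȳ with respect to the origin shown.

Part | A | x̄ᵢ | ȳᵢ | A·x̄ᵢ | A·ȳᵢ
plate | 16000.00 | 40.00 | 100.00 | 640000.00 | 1600000.00
removed quarter-circle | -490.87 | 69.39 | 10.61 | -34061.57 | -5208.33
Σ | 15509.13 |  |  | 605938.43 | 1594791.67
x̄ = 605938.43 / 15509.13 = 39.07 mm
ȳ = 1594791.67 / 15509.13 = 102.83 mm

x̄ = 39.07 mm, ȳ = 102.83 mm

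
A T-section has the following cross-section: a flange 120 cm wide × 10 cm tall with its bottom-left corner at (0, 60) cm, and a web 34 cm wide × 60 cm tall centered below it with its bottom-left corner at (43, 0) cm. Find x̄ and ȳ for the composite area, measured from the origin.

web: A = 34 × 60 = 2040.00, centroid at (60.00, 30.00).
flange: A = 120 × 10 = 1200.00, centroid at (60.00, 65.00).
ΣA = 3240.00 cm²
ΣAx̄ = (2040.00)(60.00) + (1200.00)(60.00) = 194400.00 cm³
ΣAȳ = (2040.00)(30.00) + (1200.00)(65.00) = 139200.00 cm³
x̄ = 194400.00 / 3240.00 = 60.00 cm
ȳ = 139200.00 / 3240.00 = 42.96 cm

x̄ = 60.00 cm, ȳ = 42.96 cm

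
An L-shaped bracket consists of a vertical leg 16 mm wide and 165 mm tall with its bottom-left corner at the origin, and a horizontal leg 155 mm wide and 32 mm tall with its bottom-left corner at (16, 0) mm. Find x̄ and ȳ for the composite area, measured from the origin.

x̄ = 63.80 mm, ȳ = 39.10 mm

Part | A | x̄ᵢ | ȳᵢ | A·x̄ᵢ | A·ȳᵢ
vertical leg | 2640.00 | 8.00 | 82.50 | 21120.00 | 217800.00
horizontal leg | 4960.00 | 93.50 | 16.00 | 463760.00 | 79360.00
Σ | 7600.00 |  |  | 484880.00 | 297160.00
x̄ = 484880.00 / 7600.00 = 63.80 mm
ȳ = 297160.00 / 7600.00 = 39.10 mm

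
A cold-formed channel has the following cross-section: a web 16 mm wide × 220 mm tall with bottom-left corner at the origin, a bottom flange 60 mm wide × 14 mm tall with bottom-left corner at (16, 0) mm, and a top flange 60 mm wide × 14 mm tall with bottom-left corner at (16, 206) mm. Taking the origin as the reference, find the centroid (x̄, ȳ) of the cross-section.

x̄ = 20.28 mm, ȳ = 110.00 mm

web: A = 16 × 220 = 3520.00, centroid at (8.00, 110.00).
bottom flange: A = 60 × 14 = 840.00, centroid at (46.00, 7.00).
top flange: A = 60 × 14 = 840.00, centroid at (46.00, 213.00).
ΣA = 5200.00 mm², ΣAx̄ = 105440.00 mm³, ΣAȳ = 572000.00 mm³.
x̄ = 105440.00/5200.00 = 20.28 mm; ȳ = 572000.00/5200.00 = 110.00 mm.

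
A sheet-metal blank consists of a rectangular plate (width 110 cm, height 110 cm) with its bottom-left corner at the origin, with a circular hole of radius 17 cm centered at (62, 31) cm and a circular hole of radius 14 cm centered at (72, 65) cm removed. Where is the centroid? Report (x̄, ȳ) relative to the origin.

x̄ = 53.41 cm, ȳ = 56.48 cm

plate: A = 110 × 110 = 12100.00, centroid at (55.00, 55.00).
hole 1: A = −π·17² = -907.92, centroid at (62.00, 31.00).
hole 2: A = −π·14² = -615.75, centroid at (72.00, 65.00).
ΣA = 10576.33 cm²
ΣAx̄ = (12100.00)(55.00) + (-907.92)(62.00) + (-615.75)(72.00) = 564874.79 cm³
ΣAȳ = (12100.00)(55.00) + (-907.92)(31.00) + (-615.75)(65.00) = 597330.58 cm³
x̄ = 564874.79 / 10576.33 = 53.41 cm
ȳ = 597330.58 / 10576.33 = 56.48 cm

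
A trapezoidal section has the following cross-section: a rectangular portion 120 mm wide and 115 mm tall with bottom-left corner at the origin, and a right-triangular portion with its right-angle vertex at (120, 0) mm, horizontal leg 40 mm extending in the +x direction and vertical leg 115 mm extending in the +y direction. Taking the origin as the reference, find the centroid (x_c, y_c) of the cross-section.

x_c = 70.48 mm, y_c = 54.76 mm

rectangular portion: A = 120 × 115 = 13800.00, centroid at (60.00, 57.50).
triangular portion: A = ½·40·115 = 2300.00, centroid at (133.33, 38.33).
ΣA = 16100.00 mm², ΣAx_c = 1134666.67 mm³, ΣAy_c = 881666.67 mm³.
x_c = 1134666.67/16100.00 = 70.48 mm; y_c = 881666.67/16100.00 = 54.76 mm.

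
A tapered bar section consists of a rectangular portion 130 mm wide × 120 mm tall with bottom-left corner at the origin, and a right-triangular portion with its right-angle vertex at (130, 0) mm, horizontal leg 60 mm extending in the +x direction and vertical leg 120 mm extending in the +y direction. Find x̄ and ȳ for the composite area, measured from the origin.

rectangular portion: A = 130 × 120 = 15600.00, centroid at (65.00, 60.00).
triangular portion: A = ½·60·120 = 3600.00, centroid at (150.00, 40.00).
ΣA = 19200.00 mm², ΣAx̄ = 1554000.00 mm³, ΣAȳ = 1080000.00 mm³.
x̄ = 1554000.00/19200.00 = 80.94 mm; ȳ = 1080000.00/19200.00 = 56.25 mm.

x̄ = 80.94 mm, ȳ = 56.25 mm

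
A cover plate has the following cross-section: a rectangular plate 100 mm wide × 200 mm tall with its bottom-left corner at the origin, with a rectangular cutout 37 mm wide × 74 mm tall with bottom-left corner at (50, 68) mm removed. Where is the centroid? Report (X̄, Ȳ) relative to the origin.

X̄ = 47.07 mm, Ȳ = 99.21 mm

plate: A = 100 × 200 = 20000.00, centroid at (50.00, 100.00).
hole: A = −(37 × 74) = -2738.00, centroid at (68.50, 105.00).
ΣA = 17262.00 mm²
ΣAX̄ = (20000.00)(50.00) + (-2738.00)(68.50) = 812447.00 mm³
ΣAȲ = (20000.00)(100.00) + (-2738.00)(105.00) = 1712510.00 mm³
X̄ = 812447.00 / 17262.00 = 47.07 mm
Ȳ = 1712510.00 / 17262.00 = 99.21 mm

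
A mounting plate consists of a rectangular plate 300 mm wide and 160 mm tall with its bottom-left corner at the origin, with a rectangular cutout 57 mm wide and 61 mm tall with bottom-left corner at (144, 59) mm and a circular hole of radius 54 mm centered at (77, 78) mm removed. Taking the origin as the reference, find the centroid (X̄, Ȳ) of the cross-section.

X̄ = 166.70 mm, Ȳ = 79.58 mm

Part | A | x̄ᵢ | ȳᵢ | A·x̄ᵢ | A·ȳᵢ
plate | 48000.00 | 150.00 | 80.00 | 7200000.00 | 3840000.00
hole 1 | -3477.00 | 172.50 | 89.50 | -599782.50 | -311191.50
hole 2 | -9160.88 | 77.00 | 78.00 | -705388.08 | -714548.97
Σ | 35362.12 |  |  | 5894829.42 | 2814259.53
X̄ = 5894829.42 / 35362.12 = 166.70 mm
Ȳ = 2814259.53 / 35362.12 = 79.58 mm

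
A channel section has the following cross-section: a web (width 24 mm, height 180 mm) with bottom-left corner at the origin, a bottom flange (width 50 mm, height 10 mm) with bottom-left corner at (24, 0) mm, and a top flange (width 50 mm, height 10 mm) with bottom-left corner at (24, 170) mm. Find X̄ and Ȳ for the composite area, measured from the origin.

X̄ = 18.95 mm, Ȳ = 90.00 mm

web: A = 24 × 180 = 4320.00, centroid at (12.00, 90.00).
bottom flange: A = 50 × 10 = 500.00, centroid at (49.00, 5.00).
top flange: A = 50 × 10 = 500.00, centroid at (49.00, 175.00).
ΣA = 5320.00 mm²
ΣAX̄ = (4320.00)(12.00) + (500.00)(49.00) + (500.00)(49.00) = 100840.00 mm³
ΣAȲ = (4320.00)(90.00) + (500.00)(5.00) + (500.00)(175.00) = 478800.00 mm³
X̄ = 100840.00 / 5320.00 = 18.95 mm
Ȳ = 478800.00 / 5320.00 = 90.00 mm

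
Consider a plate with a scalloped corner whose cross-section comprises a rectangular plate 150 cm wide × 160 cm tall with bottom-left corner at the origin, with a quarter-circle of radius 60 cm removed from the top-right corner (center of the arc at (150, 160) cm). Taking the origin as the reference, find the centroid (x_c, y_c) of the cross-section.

Part | A | x̄ᵢ | ȳᵢ | A·x̄ᵢ | A·ȳᵢ
plate | 24000.00 | 75.00 | 80.00 | 1800000.00 | 1920000.00
removed quarter-circle | -2827.43 | 124.54 | 134.54 | -352115.01 | -380389.34
Σ | 21172.57 |  |  | 1447884.99 | 1539610.66
x_c = 1447884.99 / 21172.57 = 68.38 cm
y_c = 1539610.66 / 21172.57 = 72.72 cm

x_c = 68.38 cm, y_c = 72.72 cm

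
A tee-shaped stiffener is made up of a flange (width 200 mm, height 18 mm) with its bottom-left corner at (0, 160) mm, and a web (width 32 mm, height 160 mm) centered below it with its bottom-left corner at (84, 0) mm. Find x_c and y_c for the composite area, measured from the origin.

x_c = 100.00 mm, y_c = 116.74 mm

web: A = 32 × 160 = 5120.00, centroid at (100.00, 80.00).
flange: A = 200 × 18 = 3600.00, centroid at (100.00, 169.00).
ΣA = 8720.00 mm²
ΣAx_c = (5120.00)(100.00) + (3600.00)(100.00) = 872000.00 mm³
ΣAy_c = (5120.00)(80.00) + (3600.00)(169.00) = 1018000.00 mm³
x_c = 872000.00 / 8720.00 = 100.00 mm
y_c = 1018000.00 / 8720.00 = 116.74 mm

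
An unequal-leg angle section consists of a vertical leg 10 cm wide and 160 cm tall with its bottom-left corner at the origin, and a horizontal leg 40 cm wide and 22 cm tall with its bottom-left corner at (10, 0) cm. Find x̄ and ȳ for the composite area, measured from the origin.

x̄ = 13.87 cm, ȳ = 55.52 cm

vertical leg: A = 10 × 160 = 1600.00, centroid at (5.00, 80.00).
horizontal leg: A = 40 × 22 = 880.00, centroid at (30.00, 11.00).
ΣA = 2480.00 cm²
ΣAx̄ = (1600.00)(5.00) + (880.00)(30.00) = 34400.00 cm³
ΣAȳ = (1600.00)(80.00) + (880.00)(11.00) = 137680.00 cm³
x̄ = 34400.00 / 2480.00 = 13.87 cm
ȳ = 137680.00 / 2480.00 = 55.52 cm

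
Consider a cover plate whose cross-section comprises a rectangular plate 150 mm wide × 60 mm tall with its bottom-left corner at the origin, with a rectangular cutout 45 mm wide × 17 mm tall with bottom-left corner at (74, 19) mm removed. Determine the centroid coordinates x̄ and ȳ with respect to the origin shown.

plate: A = 150 × 60 = 9000.00, centroid at (75.00, 30.00).
hole: A = −(45 × 17) = -765.00, centroid at (96.50, 27.50).
ΣA = 8235.00 mm², ΣAx̄ = 601177.50 mm³, ΣAȳ = 248962.50 mm³.
x̄ = 601177.50/8235.00 = 73.00 mm; ȳ = 248962.50/8235.00 = 30.23 mm.

x̄ = 73.00 mm, ȳ = 30.23 mm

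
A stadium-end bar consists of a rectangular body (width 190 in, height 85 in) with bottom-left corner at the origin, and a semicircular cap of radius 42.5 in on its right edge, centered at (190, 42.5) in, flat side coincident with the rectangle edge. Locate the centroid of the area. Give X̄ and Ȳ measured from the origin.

Part | A | x̄ᵢ | ȳᵢ | A·x̄ᵢ | A·ȳᵢ
rectangular body | 16150.00 | 95.00 | 42.50 | 1534250.00 | 686375.00
semicircular end | 2837.25 | 208.04 | 42.50 | 590254.75 | 120583.16
Σ | 18987.25 |  |  | 2124504.75 | 806958.16
X̄ = 2124504.75 / 18987.25 = 111.89 in
Ȳ = 806958.16 / 18987.25 = 42.50 in

X̄ = 111.89 in, Ȳ = 42.50 in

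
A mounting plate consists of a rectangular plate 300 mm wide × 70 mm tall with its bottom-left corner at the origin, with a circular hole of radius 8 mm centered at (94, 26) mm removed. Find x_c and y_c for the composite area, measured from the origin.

x_c = 150.54 mm, y_c = 35.09 mm

Part | A | x̄ᵢ | ȳᵢ | A·x̄ᵢ | A·ȳᵢ
plate | 21000.00 | 150.00 | 35.00 | 3150000.00 | 735000.00
hole | -201.06 | 94.00 | 26.00 | -18899.82 | -5227.61
Σ | 20798.94 |  |  | 3131100.18 | 729772.39
x_c = 3131100.18 / 20798.94 = 150.54 mm
y_c = 729772.39 / 20798.94 = 35.09 mm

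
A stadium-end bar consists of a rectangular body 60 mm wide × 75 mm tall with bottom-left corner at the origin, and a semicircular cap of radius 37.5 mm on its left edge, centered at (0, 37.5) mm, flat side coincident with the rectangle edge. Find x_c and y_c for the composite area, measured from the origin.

Part | A | x̄ᵢ | ȳᵢ | A·x̄ᵢ | A·ȳᵢ
rectangular body | 4500.00 | 30.00 | 37.50 | 135000.00 | 168750.00
semicircular end | 2208.93 | -15.92 | 37.50 | -35156.25 | 82834.96
Σ | 6708.93 |  |  | 99843.75 | 251584.96
x_c = 99843.75 / 6708.93 = 14.88 mm
y_c = 251584.96 / 6708.93 = 37.50 mm

x_c = 14.88 mm, y_c = 37.50 mm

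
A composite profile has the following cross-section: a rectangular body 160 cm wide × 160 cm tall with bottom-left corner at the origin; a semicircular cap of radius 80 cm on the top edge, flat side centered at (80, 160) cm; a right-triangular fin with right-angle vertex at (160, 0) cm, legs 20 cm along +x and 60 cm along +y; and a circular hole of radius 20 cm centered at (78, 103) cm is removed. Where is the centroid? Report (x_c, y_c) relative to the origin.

rectangular body: A = 160 × 160 = 25600.00, centroid at (80.00, 80.00).
semicircular top: A = ½π·80² = 10053.10, centroid at (80.00, 193.95).
triangular fin: A = ½·20·60 = 600.00, centroid at (166.67, 20.00).
hole: A = −π·20² = -1256.64, centroid at (78.00, 103.00).
ΣA = 34996.46 cm², ΣAx_c = 2854230.03 cm³, ΣAy_c = 3880395.15 cm³.
x_c = 2854230.03/34996.46 = 81.56 cm; y_c = 3880395.15/34996.46 = 110.88 cm.

x_c = 81.56 cm, y_c = 110.88 cm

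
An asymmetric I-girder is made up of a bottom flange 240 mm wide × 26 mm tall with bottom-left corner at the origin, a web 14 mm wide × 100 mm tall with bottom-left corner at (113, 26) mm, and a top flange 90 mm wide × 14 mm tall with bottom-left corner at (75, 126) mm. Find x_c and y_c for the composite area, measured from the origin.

bottom flange: A = 240 × 26 = 6240.00, centroid at (120.00, 13.00).
web: A = 14 × 100 = 1400.00, centroid at (120.00, 76.00).
top flange: A = 90 × 14 = 1260.00, centroid at (120.00, 133.00).
ΣA = 8900.00 mm²
ΣAx_c = (6240.00)(120.00) + (1400.00)(120.00) + (1260.00)(120.00) = 1068000.00 mm³
ΣAy_c = (6240.00)(13.00) + (1400.00)(76.00) + (1260.00)(133.00) = 355100.00 mm³
x_c = 1068000.00 / 8900.00 = 120.00 mm
y_c = 355100.00 / 8900.00 = 39.90 mm

x_c = 120.00 mm, y_c = 39.90 mm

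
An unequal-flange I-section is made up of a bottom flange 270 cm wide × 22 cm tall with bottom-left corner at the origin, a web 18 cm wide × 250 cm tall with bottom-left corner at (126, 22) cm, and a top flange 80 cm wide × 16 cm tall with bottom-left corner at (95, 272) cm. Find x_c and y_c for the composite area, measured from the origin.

x_c = 135.00 cm, y_c = 92.60 cm

Part | A | x̄ᵢ | ȳᵢ | A·x̄ᵢ | A·ȳᵢ
bottom flange | 5940.00 | 135.00 | 11.00 | 801900.00 | 65340.00
web | 4500.00 | 135.00 | 147.00 | 607500.00 | 661500.00
top flange | 1280.00 | 135.00 | 280.00 | 172800.00 | 358400.00
Σ | 11720.00 |  |  | 1582200.00 | 1085240.00
x_c = 1582200.00 / 11720.00 = 135.00 cm
y_c = 1085240.00 / 11720.00 = 92.60 cm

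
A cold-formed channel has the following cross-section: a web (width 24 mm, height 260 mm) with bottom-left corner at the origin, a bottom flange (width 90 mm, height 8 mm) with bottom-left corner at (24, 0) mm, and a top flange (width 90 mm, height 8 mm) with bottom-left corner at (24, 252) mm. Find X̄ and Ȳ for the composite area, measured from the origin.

web: A = 24 × 260 = 6240.00, centroid at (12.00, 130.00).
bottom flange: A = 90 × 8 = 720.00, centroid at (69.00, 4.00).
top flange: A = 90 × 8 = 720.00, centroid at (69.00, 256.00).
ΣA = 7680.00 mm², ΣAX̄ = 174240.00 mm³, ΣAȲ = 998400.00 mm³.
X̄ = 174240.00/7680.00 = 22.69 mm; Ȳ = 998400.00/7680.00 = 130.00 mm.

X̄ = 22.69 mm, Ȳ = 130.00 mm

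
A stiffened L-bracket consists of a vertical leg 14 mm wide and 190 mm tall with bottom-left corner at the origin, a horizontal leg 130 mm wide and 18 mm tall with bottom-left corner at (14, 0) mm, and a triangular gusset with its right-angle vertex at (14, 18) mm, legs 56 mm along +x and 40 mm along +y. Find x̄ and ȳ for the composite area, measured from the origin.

vertical leg: A = 14 × 190 = 2660.00, centroid at (7.00, 95.00).
horizontal leg: A = 130 × 18 = 2340.00, centroid at (79.00, 9.00).
gusset: A = ½·56·40 = 1120.00, centroid at (32.67, 31.33).
ΣA = 6120.00 mm²
ΣAx̄ = (2660.00)(7.00) + (2340.00)(79.00) + (1120.00)(32.67) = 240066.67 mm³
ΣAȳ = (2660.00)(95.00) + (2340.00)(9.00) + (1120.00)(31.33) = 308853.33 mm³
x̄ = 240066.67 / 6120.00 = 39.23 mm
ȳ = 308853.33 / 6120.00 = 50.47 mm

x̄ = 39.23 mm, ȳ = 50.47 mm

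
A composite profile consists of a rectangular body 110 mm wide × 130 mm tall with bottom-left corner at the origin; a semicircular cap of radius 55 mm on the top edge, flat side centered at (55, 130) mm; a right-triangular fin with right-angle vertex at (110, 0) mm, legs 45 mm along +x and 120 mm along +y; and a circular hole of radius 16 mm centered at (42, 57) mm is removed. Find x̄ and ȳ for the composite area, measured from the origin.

rectangular body: A = 110 × 130 = 14300.00, centroid at (55.00, 65.00).
semicircular top: A = ½π·55² = 4751.66, centroid at (55.00, 153.34).
triangular fin: A = ½·45·120 = 2700.00, centroid at (125.00, 40.00).
hole: A = −π·16² = -804.25, centroid at (42.00, 57.00).
ΣA = 20947.41 mm², ΣAx̄ = 1351562.83 mm³, ΣAȳ = 1720290.20 mm³.
x̄ = 1351562.83/20947.41 = 64.52 mm; ȳ = 1720290.20/20947.41 = 82.12 mm.

x̄ = 64.52 mm, ȳ = 82.12 mm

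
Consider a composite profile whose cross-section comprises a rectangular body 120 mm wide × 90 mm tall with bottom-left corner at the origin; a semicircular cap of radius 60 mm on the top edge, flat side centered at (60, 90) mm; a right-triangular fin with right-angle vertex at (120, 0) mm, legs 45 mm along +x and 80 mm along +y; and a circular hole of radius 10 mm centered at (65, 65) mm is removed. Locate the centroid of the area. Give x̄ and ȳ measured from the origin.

x̄ = 67.44 mm, ȳ = 65.02 mm

rectangular body: A = 120 × 90 = 10800.00, centroid at (60.00, 45.00).
semicircular top: A = ½π·60² = 5654.87, centroid at (60.00, 115.46).
triangular fin: A = ½·45·80 = 1800.00, centroid at (135.00, 26.67).
hole: A = −π·10² = -314.16, centroid at (65.00, 65.00).
ΣA = 17940.71 mm²
ΣAx̄ = (10800.00)(60.00) + (5654.87)(60.00) + (1800.00)(135.00) + (-314.16)(65.00) = 1209871.65 mm³
ΣAȳ = (10800.00)(45.00) + (5654.87)(115.46) + (1800.00)(26.67) + (-314.16)(65.00) = 1166517.66 mm³
x̄ = 1209871.65 / 17940.71 = 67.44 mm
ȳ = 1166517.66 / 17940.71 = 65.02 mm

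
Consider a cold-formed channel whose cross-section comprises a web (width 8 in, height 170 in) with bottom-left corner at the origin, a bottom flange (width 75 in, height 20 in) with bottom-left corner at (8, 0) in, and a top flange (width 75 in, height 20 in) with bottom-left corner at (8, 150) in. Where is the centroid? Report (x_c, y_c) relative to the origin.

web: A = 8 × 170 = 1360.00, centroid at (4.00, 85.00).
bottom flange: A = 75 × 20 = 1500.00, centroid at (45.50, 10.00).
top flange: A = 75 × 20 = 1500.00, centroid at (45.50, 160.00).
ΣA = 4360.00 in²
ΣAx_c = (1360.00)(4.00) + (1500.00)(45.50) + (1500.00)(45.50) = 141940.00 in³
ΣAy_c = (1360.00)(85.00) + (1500.00)(10.00) + (1500.00)(160.00) = 370600.00 in³
x_c = 141940.00 / 4360.00 = 32.56 in
y_c = 370600.00 / 4360.00 = 85.00 in

x_c = 32.56 in, y_c = 85.00 in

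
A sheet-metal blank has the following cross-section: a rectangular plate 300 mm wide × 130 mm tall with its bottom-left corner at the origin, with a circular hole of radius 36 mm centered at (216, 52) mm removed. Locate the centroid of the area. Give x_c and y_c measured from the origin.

x_c = 142.31 mm, y_c = 66.52 mm

Part | A | x̄ᵢ | ȳᵢ | A·x̄ᵢ | A·ȳᵢ
plate | 39000.00 | 150.00 | 65.00 | 5850000.00 | 2535000.00
hole | -4071.50 | 216.00 | 52.00 | -879444.88 | -211718.21
Σ | 34928.50 |  |  | 4970555.12 | 2323281.79
x_c = 4970555.12 / 34928.50 = 142.31 mm
y_c = 2323281.79 / 34928.50 = 66.52 mm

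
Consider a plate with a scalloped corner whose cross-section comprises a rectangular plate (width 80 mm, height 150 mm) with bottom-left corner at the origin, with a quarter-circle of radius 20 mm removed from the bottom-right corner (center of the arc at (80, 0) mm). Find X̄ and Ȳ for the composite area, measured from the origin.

plate: A = 80 × 150 = 12000.00, centroid at (40.00, 75.00).
removed quarter-circle: A = −¼π·20² = -314.16, centroid at (71.51, 8.49).
ΣA = 11685.84 mm²
ΣAX̄ = (12000.00)(40.00) + (-314.16)(71.51) = 457533.93 mm³
ΣAȲ = (12000.00)(75.00) + (-314.16)(8.49) = 897333.33 mm³
X̄ = 457533.93 / 11685.84 = 39.15 mm
Ȳ = 897333.33 / 11685.84 = 76.79 mm

X̄ = 39.15 mm, Ȳ = 76.79 mm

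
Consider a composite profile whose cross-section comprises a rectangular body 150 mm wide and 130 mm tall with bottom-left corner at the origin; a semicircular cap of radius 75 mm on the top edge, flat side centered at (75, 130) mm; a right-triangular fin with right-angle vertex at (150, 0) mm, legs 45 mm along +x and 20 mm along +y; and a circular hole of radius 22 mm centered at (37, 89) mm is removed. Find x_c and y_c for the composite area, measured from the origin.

Part | A | x̄ᵢ | ȳᵢ | A·x̄ᵢ | A·ȳᵢ
rectangular body | 19500.00 | 75.00 | 65.00 | 1462500.00 | 1267500.00
semicircular top | 8835.73 | 75.00 | 161.83 | 662679.70 | 1429894.81
triangular fin | 450.00 | 165.00 | 6.67 | 74250.00 | 3000.00
hole | -1520.53 | 37.00 | 89.00 | -56259.64 | -135327.25
Σ | 27265.20 |  |  | 2143170.06 | 2565067.57
x_c = 2143170.06 / 27265.20 = 78.60 mm
y_c = 2565067.57 / 27265.20 = 94.08 mm

x_c = 78.60 mm, y_c = 94.08 mm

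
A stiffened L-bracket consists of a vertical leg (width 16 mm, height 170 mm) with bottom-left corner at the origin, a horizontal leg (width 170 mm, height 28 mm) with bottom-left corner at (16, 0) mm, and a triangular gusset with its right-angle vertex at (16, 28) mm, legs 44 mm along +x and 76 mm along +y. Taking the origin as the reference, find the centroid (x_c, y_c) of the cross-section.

Part | A | x̄ᵢ | ȳᵢ | A·x̄ᵢ | A·ȳᵢ
vertical leg | 2720.00 | 8.00 | 85.00 | 21760.00 | 231200.00
horizontal leg | 4760.00 | 101.00 | 14.00 | 480760.00 | 66640.00
gusset | 1672.00 | 30.67 | 53.33 | 51274.67 | 89173.33
Σ | 9152.00 |  |  | 553794.67 | 387013.33
x_c = 553794.67 / 9152.00 = 60.51 mm
y_c = 387013.33 / 9152.00 = 42.29 mm

x_c = 60.51 mm, y_c = 42.29 mm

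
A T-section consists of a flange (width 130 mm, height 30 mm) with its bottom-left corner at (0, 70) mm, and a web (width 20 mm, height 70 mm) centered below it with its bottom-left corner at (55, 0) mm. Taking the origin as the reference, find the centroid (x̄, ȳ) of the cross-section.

web: A = 20 × 70 = 1400.00, centroid at (65.00, 35.00).
flange: A = 130 × 30 = 3900.00, centroid at (65.00, 85.00).
ΣA = 5300.00 mm², ΣAx̄ = 344500.00 mm³, ΣAȳ = 380500.00 mm³.
x̄ = 344500.00/5300.00 = 65.00 mm; ȳ = 380500.00/5300.00 = 71.79 mm.

x̄ = 65.00 mm, ȳ = 71.79 mm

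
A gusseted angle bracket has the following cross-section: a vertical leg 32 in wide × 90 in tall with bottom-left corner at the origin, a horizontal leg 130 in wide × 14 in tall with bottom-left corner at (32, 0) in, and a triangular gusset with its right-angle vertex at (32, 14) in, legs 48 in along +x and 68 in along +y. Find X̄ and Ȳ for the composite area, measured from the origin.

vertical leg: A = 32 × 90 = 2880.00, centroid at (16.00, 45.00).
horizontal leg: A = 130 × 14 = 1820.00, centroid at (97.00, 7.00).
gusset: A = ½·48·68 = 1632.00, centroid at (48.00, 36.67).
ΣA = 6332.00 in²
ΣAX̄ = (2880.00)(16.00) + (1820.00)(97.00) + (1632.00)(48.00) = 300956.00 in³
ΣAȲ = (2880.00)(45.00) + (1820.00)(7.00) + (1632.00)(36.67) = 202180.00 in³
X̄ = 300956.00 / 6332.00 = 47.53 in
Ȳ = 202180.00 / 6332.00 = 31.93 in

X̄ = 47.53 in, Ȳ = 31.93 in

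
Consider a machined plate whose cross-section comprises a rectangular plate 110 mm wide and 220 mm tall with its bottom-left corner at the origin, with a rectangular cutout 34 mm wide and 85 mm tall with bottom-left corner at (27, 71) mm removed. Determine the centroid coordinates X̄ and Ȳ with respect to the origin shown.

X̄ = 56.49 mm, Ȳ = 109.53 mm

plate: A = 110 × 220 = 24200.00, centroid at (55.00, 110.00).
hole: A = −(34 × 85) = -2890.00, centroid at (44.00, 113.50).
ΣA = 21310.00 mm², ΣAX̄ = 1203840.00 mm³, ΣAȲ = 2333985.00 mm³.
X̄ = 1203840.00/21310.00 = 56.49 mm; Ȳ = 2333985.00/21310.00 = 109.53 mm.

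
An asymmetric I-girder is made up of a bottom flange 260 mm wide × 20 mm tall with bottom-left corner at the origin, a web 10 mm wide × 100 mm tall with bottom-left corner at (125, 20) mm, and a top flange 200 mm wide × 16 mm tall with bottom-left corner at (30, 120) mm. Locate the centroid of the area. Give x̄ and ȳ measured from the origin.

x̄ = 130.00 mm, ȳ = 56.55 mm

bottom flange: A = 260 × 20 = 5200.00, centroid at (130.00, 10.00).
web: A = 10 × 100 = 1000.00, centroid at (130.00, 70.00).
top flange: A = 200 × 16 = 3200.00, centroid at (130.00, 128.00).
ΣA = 9400.00 mm²
ΣAx̄ = (5200.00)(130.00) + (1000.00)(130.00) + (3200.00)(130.00) = 1222000.00 mm³
ΣAȳ = (5200.00)(10.00) + (1000.00)(70.00) + (3200.00)(128.00) = 531600.00 mm³
x̄ = 1222000.00 / 9400.00 = 130.00 mm
ȳ = 531600.00 / 9400.00 = 56.55 mm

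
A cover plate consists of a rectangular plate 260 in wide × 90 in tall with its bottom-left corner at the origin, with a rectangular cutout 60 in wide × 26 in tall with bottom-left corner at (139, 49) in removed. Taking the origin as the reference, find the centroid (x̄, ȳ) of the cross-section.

plate: A = 260 × 90 = 23400.00, centroid at (130.00, 45.00).
hole: A = −(60 × 26) = -1560.00, centroid at (169.00, 62.00).
ΣA = 21840.00 in², ΣAx̄ = 2778360.00 in³, ΣAȳ = 956280.00 in³.
x̄ = 2778360.00/21840.00 = 127.21 in; ȳ = 956280.00/21840.00 = 43.79 in.

x̄ = 127.21 in, ȳ = 43.79 in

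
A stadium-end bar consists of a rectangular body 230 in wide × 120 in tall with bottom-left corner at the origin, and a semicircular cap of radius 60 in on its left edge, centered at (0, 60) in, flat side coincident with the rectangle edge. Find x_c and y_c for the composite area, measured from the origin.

x_c = 91.11 in, y_c = 60.00 in

rectangular body: A = 230 × 120 = 27600.00, centroid at (115.00, 60.00).
semicircular end: A = ½π·60² = 5654.87, centroid at (-25.46, 60.00).
ΣA = 33254.87 in², ΣAx_c = 3030000.00 in³, ΣAy_c = 1995292.01 in³.
x_c = 3030000.00/33254.87 = 91.11 in; y_c = 1995292.01/33254.87 = 60.00 in.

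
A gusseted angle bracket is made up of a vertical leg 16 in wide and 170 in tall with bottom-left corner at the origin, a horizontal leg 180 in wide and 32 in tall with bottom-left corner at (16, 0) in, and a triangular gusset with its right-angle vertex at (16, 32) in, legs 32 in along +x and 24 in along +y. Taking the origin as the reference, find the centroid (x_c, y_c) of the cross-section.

Part | A | x̄ᵢ | ȳᵢ | A·x̄ᵢ | A·ȳᵢ
vertical leg | 2720.00 | 8.00 | 85.00 | 21760.00 | 231200.00
horizontal leg | 5760.00 | 106.00 | 16.00 | 610560.00 | 92160.00
gusset | 384.00 | 26.67 | 40.00 | 10240.00 | 15360.00
Σ | 8864.00 |  |  | 642560.00 | 338720.00
x_c = 642560.00 / 8864.00 = 72.49 in
y_c = 338720.00 / 8864.00 = 38.21 in

x_c = 72.49 in, y_c = 38.21 in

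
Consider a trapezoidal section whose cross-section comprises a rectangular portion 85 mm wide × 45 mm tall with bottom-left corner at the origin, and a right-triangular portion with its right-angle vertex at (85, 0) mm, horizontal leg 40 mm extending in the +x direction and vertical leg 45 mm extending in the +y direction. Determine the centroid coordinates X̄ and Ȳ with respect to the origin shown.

X̄ = 53.13 mm, Ȳ = 21.07 mm

Part | A | x̄ᵢ | ȳᵢ | A·x̄ᵢ | A·ȳᵢ
rectangular portion | 3825.00 | 42.50 | 22.50 | 162562.50 | 86062.50
triangular portion | 900.00 | 98.33 | 15.00 | 88500.00 | 13500.00
Σ | 4725.00 |  |  | 251062.50 | 99562.50
X̄ = 251062.50 / 4725.00 = 53.13 mm
Ȳ = 99562.50 / 4725.00 = 21.07 mm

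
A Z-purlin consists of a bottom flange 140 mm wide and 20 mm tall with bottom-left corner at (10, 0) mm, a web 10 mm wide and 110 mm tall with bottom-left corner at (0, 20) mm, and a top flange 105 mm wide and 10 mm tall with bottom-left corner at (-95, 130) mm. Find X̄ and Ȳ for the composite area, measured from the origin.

X̄ = 37.35 mm, Ȳ = 50.96 mm

bottom flange: A = 140 × 20 = 2800.00, centroid at (80.00, 10.00).
web: A = 10 × 110 = 1100.00, centroid at (5.00, 75.00).
top flange: A = 105 × 10 = 1050.00, centroid at (-42.50, 135.00).
ΣA = 4950.00 mm²
ΣAX̄ = (2800.00)(80.00) + (1100.00)(5.00) + (1050.00)(-42.50) = 184875.00 mm³
ΣAȲ = (2800.00)(10.00) + (1100.00)(75.00) + (1050.00)(135.00) = 252250.00 mm³
X̄ = 184875.00 / 4950.00 = 37.35 mm
Ȳ = 252250.00 / 4950.00 = 50.96 mm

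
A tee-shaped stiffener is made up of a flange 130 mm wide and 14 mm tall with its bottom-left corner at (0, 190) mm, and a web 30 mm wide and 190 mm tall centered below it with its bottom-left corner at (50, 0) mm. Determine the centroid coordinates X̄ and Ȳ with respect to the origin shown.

web: A = 30 × 190 = 5700.00, centroid at (65.00, 95.00).
flange: A = 130 × 14 = 1820.00, centroid at (65.00, 197.00).
ΣA = 7520.00 mm²
ΣAX̄ = (5700.00)(65.00) + (1820.00)(65.00) = 488800.00 mm³
ΣAȲ = (5700.00)(95.00) + (1820.00)(197.00) = 900040.00 mm³
X̄ = 488800.00 / 7520.00 = 65.00 mm
Ȳ = 900040.00 / 7520.00 = 119.69 mm

X̄ = 65.00 mm, Ȳ = 119.69 mm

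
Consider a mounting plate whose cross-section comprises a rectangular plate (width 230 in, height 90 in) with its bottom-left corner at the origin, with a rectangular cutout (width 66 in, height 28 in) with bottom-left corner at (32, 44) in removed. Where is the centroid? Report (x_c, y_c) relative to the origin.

Part | A | x̄ᵢ | ȳᵢ | A·x̄ᵢ | A·ȳᵢ
plate | 20700.00 | 115.00 | 45.00 | 2380500.00 | 931500.00
hole | -1848.00 | 65.00 | 58.00 | -120120.00 | -107184.00
Σ | 18852.00 |  |  | 2260380.00 | 824316.00
x_c = 2260380.00 / 18852.00 = 119.90 in
y_c = 824316.00 / 18852.00 = 43.73 in

x_c = 119.90 in, y_c = 43.73 in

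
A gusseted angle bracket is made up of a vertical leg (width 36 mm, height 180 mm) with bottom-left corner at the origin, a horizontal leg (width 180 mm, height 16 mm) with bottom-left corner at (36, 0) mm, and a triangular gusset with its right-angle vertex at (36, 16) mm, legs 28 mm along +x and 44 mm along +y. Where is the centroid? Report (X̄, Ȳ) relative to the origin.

Part | A | x̄ᵢ | ȳᵢ | A·x̄ᵢ | A·ȳᵢ
vertical leg | 6480.00 | 18.00 | 90.00 | 116640.00 | 583200.00
horizontal leg | 2880.00 | 126.00 | 8.00 | 362880.00 | 23040.00
gusset | 616.00 | 45.33 | 30.67 | 27925.33 | 18890.67
Σ | 9976.00 |  |  | 507445.33 | 625130.67
X̄ = 507445.33 / 9976.00 = 50.87 mm
Ȳ = 625130.67 / 9976.00 = 62.66 mm

X̄ = 50.87 mm, Ȳ = 62.66 mm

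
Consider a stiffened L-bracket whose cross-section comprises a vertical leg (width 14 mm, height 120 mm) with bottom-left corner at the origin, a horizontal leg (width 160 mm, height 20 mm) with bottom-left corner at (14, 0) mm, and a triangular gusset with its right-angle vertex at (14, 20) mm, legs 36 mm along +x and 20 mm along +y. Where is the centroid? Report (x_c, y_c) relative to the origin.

vertical leg: A = 14 × 120 = 1680.00, centroid at (7.00, 60.00).
horizontal leg: A = 160 × 20 = 3200.00, centroid at (94.00, 10.00).
gusset: A = ½·36·20 = 360.00, centroid at (26.00, 26.67).
ΣA = 5240.00 mm²
ΣAx_c = (1680.00)(7.00) + (3200.00)(94.00) + (360.00)(26.00) = 321920.00 mm³
ΣAy_c = (1680.00)(60.00) + (3200.00)(10.00) + (360.00)(26.67) = 142400.00 mm³
x_c = 321920.00 / 5240.00 = 61.44 mm
y_c = 142400.00 / 5240.00 = 27.18 mm

x_c = 61.44 mm, y_c = 27.18 mm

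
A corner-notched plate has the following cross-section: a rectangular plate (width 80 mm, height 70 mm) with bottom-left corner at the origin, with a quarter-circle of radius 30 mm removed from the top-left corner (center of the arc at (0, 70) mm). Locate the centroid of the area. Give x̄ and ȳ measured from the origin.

x̄ = 43.94 mm, ȳ = 31.78 mm

plate: A = 80 × 70 = 5600.00, centroid at (40.00, 35.00).
removed quarter-circle: A = −¼π·30² = -706.86, centroid at (12.73, 57.27).
ΣA = 4893.14 mm²
ΣAx̄ = (5600.00)(40.00) + (-706.86)(12.73) = 215000.00 mm³
ΣAȳ = (5600.00)(35.00) + (-706.86)(57.27) = 155519.92 mm³
x̄ = 215000.00 / 4893.14 = 43.94 mm
ȳ = 155519.92 / 4893.14 = 31.78 mm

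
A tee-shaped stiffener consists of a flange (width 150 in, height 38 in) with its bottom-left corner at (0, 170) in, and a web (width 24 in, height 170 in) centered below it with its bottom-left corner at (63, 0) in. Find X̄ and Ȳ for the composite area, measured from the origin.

Part | A | x̄ᵢ | ȳᵢ | A·x̄ᵢ | A·ȳᵢ
web | 4080.00 | 75.00 | 85.00 | 306000.00 | 346800.00
flange | 5700.00 | 75.00 | 189.00 | 427500.00 | 1077300.00
Σ | 9780.00 |  |  | 733500.00 | 1424100.00
X̄ = 733500.00 / 9780.00 = 75.00 in
Ȳ = 1424100.00 / 9780.00 = 145.61 in

X̄ = 75.00 in, Ȳ = 145.61 in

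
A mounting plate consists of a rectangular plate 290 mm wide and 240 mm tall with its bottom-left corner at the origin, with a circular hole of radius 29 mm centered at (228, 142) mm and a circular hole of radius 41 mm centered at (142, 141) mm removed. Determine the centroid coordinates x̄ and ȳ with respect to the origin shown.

Part | A | x̄ᵢ | ȳᵢ | A·x̄ᵢ | A·ȳᵢ
plate | 69600.00 | 145.00 | 120.00 | 10092000.00 | 8352000.00
hole 1 | -2642.08 | 228.00 | 142.00 | -602394.11 | -375175.28
hole 2 | -5281.02 | 142.00 | 141.00 | -749904.45 | -744623.43
Σ | 61676.90 |  |  | 8739701.44 | 7232201.29
x̄ = 8739701.44 / 61676.90 = 141.70 mm
ȳ = 7232201.29 / 61676.90 = 117.26 mm

x̄ = 141.70 mm, ȳ = 117.26 mm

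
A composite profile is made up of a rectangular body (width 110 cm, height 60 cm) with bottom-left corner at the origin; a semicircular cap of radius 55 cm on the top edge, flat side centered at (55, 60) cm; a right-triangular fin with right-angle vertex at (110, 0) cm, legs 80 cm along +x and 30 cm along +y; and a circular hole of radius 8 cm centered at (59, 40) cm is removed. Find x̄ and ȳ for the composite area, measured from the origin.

x̄ = 62.87 cm, ȳ = 48.42 cm

Part | A | x̄ᵢ | ȳᵢ | A·x̄ᵢ | A·ȳᵢ
rectangular body | 6600.00 | 55.00 | 30.00 | 363000.00 | 198000.00
semicircular top | 4751.66 | 55.00 | 83.34 | 261341.24 | 396016.20
triangular fin | 1200.00 | 136.67 | 10.00 | 164000.00 | 12000.00
hole | -201.06 | 59.00 | 40.00 | -11862.65 | -8042.48
Σ | 12350.60 |  |  | 776478.59 | 597973.72
x̄ = 776478.59 / 12350.60 = 62.87 cm
ȳ = 597973.72 / 12350.60 = 48.42 cm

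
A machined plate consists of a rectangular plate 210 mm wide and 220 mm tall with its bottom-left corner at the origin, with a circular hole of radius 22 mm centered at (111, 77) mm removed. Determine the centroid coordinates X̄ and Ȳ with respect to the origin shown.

X̄ = 104.80 mm, Ȳ = 111.12 mm

Part | A | x̄ᵢ | ȳᵢ | A·x̄ᵢ | A·ȳᵢ
plate | 46200.00 | 105.00 | 110.00 | 4851000.00 | 5082000.00
hole | -1520.53 | 111.00 | 77.00 | -168778.92 | -117080.88
Σ | 44679.47 |  |  | 4682221.08 | 4964919.12
X̄ = 4682221.08 / 44679.47 = 104.80 mm
Ȳ = 4964919.12 / 44679.47 = 111.12 mm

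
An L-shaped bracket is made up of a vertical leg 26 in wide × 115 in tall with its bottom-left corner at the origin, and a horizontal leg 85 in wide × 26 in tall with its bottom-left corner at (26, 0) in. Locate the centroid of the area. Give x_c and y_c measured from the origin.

vertical leg: A = 26 × 115 = 2990.00, centroid at (13.00, 57.50).
horizontal leg: A = 85 × 26 = 2210.00, centroid at (68.50, 13.00).
ΣA = 5200.00 in², ΣAx_c = 190255.00 in³, ΣAy_c = 200655.00 in³.
x_c = 190255.00/5200.00 = 36.59 in; y_c = 200655.00/5200.00 = 38.59 in.

x_c = 36.59 in, y_c = 38.59 in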